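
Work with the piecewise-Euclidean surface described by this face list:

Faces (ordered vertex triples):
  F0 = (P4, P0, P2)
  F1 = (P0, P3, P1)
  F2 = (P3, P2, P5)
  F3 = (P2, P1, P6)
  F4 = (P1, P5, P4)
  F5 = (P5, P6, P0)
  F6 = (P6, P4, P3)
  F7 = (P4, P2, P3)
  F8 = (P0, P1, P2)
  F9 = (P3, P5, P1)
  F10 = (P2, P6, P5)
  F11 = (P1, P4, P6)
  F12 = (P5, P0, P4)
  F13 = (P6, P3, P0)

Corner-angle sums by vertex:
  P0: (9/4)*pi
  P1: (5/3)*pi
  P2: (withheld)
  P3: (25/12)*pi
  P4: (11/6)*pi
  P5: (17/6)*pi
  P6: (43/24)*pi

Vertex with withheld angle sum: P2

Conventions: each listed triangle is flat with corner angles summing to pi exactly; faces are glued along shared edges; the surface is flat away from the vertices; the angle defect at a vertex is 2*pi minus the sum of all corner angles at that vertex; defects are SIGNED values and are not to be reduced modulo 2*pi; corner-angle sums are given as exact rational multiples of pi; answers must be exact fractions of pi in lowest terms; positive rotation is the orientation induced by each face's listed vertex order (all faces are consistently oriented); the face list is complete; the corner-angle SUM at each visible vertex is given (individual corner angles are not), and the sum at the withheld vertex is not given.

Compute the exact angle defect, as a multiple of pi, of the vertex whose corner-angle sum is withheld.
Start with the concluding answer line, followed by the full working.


Answer: defect(P2) = (11/24)*pi

V = 7, E = 21, F = 14; chi = V - E + F = 0
Gauss-Bonnet: total defect = 2*pi*chi = 0; visible defects sum to (-11/24)*pi


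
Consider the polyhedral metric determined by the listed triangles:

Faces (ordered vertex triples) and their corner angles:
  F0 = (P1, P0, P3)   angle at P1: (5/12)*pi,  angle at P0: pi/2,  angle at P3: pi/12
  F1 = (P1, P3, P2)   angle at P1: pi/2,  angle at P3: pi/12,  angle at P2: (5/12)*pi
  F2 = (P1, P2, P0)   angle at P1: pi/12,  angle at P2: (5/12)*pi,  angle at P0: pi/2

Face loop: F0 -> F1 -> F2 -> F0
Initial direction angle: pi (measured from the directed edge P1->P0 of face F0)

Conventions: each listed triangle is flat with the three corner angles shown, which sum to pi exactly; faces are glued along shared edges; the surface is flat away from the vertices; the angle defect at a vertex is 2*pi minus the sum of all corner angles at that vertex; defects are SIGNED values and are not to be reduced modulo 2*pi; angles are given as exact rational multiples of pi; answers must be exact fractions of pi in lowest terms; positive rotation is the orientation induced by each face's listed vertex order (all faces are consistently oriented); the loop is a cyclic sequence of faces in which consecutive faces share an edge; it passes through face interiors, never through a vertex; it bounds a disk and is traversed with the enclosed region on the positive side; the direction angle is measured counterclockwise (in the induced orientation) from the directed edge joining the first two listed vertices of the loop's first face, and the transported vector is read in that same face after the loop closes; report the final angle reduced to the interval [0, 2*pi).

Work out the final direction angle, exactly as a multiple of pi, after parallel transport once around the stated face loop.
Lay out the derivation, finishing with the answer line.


enclosed vertex P1: corner angles sum to pi, defect = 2*pi - pi = pi
adding the enclosed defects to the starting angle (mod 2*pi, induced orientation) gives the holonomy
final angle = pi + pi = 0 (mod 2*pi)

Answer: final direction angle = 0


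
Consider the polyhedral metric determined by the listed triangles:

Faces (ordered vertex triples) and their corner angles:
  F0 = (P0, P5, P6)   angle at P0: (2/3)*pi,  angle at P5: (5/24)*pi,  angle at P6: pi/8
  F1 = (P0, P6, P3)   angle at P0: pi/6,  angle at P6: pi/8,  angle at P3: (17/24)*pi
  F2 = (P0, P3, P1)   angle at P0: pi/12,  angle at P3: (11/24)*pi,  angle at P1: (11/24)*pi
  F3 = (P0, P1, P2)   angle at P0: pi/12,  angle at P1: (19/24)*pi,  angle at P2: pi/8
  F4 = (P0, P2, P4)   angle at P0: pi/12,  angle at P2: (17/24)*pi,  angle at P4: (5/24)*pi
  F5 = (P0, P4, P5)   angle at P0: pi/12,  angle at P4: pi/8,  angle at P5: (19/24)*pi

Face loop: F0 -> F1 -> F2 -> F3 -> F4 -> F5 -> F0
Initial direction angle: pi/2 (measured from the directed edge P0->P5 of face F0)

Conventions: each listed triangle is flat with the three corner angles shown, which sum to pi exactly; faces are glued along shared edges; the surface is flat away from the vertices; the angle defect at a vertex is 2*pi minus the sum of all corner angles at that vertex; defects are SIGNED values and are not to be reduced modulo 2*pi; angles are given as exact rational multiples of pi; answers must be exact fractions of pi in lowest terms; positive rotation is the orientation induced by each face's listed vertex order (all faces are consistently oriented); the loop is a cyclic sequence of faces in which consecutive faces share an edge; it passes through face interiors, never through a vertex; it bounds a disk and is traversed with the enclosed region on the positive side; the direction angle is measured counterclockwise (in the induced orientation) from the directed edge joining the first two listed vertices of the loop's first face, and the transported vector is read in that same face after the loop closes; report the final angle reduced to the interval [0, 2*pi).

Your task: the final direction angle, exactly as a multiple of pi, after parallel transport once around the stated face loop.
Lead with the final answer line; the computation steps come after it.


Answer: final direction angle = (4/3)*pi

enclosed vertex P0: corner angles sum to (7/6)*pi, defect = 2*pi - (7/6)*pi = (5/6)*pi
adding the enclosed defects to the starting angle (mod 2*pi, induced orientation) gives the holonomy
final angle = pi/2 + (5/6)*pi = (4/3)*pi (mod 2*pi)


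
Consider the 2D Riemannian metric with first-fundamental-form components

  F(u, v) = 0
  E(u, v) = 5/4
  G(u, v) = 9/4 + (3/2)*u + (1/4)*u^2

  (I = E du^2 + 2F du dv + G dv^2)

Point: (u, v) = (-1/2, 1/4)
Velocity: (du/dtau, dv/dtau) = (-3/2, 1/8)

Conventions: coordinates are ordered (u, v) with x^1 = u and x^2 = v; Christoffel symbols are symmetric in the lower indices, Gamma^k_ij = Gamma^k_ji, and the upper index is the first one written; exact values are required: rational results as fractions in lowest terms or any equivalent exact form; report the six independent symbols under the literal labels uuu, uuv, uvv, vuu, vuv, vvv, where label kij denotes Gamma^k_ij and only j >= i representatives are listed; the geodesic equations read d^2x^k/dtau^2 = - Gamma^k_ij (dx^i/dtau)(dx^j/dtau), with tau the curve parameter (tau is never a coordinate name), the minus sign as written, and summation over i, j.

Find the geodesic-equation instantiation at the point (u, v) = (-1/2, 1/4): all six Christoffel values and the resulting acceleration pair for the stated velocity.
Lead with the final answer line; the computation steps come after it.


Answer: Gamma_uuu = 0, Gamma_uuv = 0, Gamma_uvv = -1/2, Gamma_vuu = 0, Gamma_vuv = 2/5, Gamma_vvv = 0; accelerations (d^2u/dtau^2, d^2v/dtau^2) = (1/128, 3/20)

E = 5/4, F = 0, G = 25/16 at the point
E_u = 0, E_v = 0, F_u = 0, F_v = 0, G_u = 5/4, G_v = 0
EG - F^2 = 125/64;  g^inv = (64/125) * [[25/16, 0], [0, 5/4]]
first-kind symbols [ij,l] = (1/2)(d_i g_jl + d_j g_il - d_l g_ij): [uu,u] = E_u/2 = 0, [uu,v] = F_u - E_v/2 = 0, [uv,u] = E_v/2 = 0, [uv,v] = G_u/2 = 5/8, [vv,u] = F_v - G_u/2 = -5/8, [vv,v] = G_v/2 = 0
Gamma^u_ij = (G*[ij,u] - F*[ij,v])/(EG - F^2), Gamma^v_ij = (E*[ij,v] - F*[ij,u])/(EG - F^2)
Gamma_uuu = 0, Gamma_uuv = 0, Gamma_uvv = -1/2, Gamma_vuu = 0, Gamma_vuv = 2/5, Gamma_vvv = 0
d^2u/dtau^2 = -(Gamma_uuu*(-3/2)^2 + 2*Gamma_uuv*(-3/2)*(1/8) + Gamma_uvv*(1/8)^2) = 1/128
d^2v/dtau^2 = -(Gamma_vuu*(-3/2)^2 + 2*Gamma_vuv*(-3/2)*(1/8) + Gamma_vvv*(1/8)^2) = 3/20


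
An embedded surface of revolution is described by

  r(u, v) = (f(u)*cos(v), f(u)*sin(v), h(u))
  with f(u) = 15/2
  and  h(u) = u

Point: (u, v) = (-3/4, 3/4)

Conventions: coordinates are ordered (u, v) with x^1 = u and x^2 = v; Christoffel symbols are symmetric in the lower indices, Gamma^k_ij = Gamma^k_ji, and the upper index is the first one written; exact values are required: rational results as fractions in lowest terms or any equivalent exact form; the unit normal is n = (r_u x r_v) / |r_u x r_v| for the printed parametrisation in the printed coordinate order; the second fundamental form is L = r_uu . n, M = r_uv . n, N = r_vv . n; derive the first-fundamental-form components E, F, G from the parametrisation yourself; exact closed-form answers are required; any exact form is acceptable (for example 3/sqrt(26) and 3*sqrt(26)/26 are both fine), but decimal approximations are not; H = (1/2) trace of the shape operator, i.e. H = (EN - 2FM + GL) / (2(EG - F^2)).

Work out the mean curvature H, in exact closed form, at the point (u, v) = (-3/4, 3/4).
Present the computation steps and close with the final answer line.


f = 15/2, f' = 0, f'' = 0, h' = 1, h'' = 0
E = 1, F = 0, G = 225/4; answer radicand W^2 = 1
unnormalised second-form numerators: l = 0, m = 0, n = 15/2; L = l/sqrt(1), and similarly M = m/sqrt(W^2), N = n/sqrt(W^2)
H = (E*n - 2*F*m + G*l) / (2*(EG - F^2)*sqrt(W^2)); E*n - 2*F*m + G*l = 15/2, EG - F^2 = 225/4, so H = (1/15)/sqrt(1)

Answer: H = 1/15


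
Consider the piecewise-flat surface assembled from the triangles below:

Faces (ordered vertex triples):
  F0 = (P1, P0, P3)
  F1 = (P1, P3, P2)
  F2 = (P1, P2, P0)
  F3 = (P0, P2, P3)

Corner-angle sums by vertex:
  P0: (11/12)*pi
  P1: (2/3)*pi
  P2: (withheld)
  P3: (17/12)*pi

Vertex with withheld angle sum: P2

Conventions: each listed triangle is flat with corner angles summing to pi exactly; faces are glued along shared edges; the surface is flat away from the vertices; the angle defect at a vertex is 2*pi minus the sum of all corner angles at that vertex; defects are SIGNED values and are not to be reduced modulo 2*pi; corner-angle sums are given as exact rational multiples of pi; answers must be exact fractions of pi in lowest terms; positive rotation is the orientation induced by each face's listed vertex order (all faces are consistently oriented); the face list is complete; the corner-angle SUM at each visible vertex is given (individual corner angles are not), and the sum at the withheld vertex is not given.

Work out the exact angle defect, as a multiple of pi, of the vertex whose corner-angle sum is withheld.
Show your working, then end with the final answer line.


V = 4, E = 6, F = 4; chi = V - E + F = 2
Gauss-Bonnet: total defect = 2*pi*chi = 4*pi; visible defects sum to 3*pi

Answer: defect(P2) = pi


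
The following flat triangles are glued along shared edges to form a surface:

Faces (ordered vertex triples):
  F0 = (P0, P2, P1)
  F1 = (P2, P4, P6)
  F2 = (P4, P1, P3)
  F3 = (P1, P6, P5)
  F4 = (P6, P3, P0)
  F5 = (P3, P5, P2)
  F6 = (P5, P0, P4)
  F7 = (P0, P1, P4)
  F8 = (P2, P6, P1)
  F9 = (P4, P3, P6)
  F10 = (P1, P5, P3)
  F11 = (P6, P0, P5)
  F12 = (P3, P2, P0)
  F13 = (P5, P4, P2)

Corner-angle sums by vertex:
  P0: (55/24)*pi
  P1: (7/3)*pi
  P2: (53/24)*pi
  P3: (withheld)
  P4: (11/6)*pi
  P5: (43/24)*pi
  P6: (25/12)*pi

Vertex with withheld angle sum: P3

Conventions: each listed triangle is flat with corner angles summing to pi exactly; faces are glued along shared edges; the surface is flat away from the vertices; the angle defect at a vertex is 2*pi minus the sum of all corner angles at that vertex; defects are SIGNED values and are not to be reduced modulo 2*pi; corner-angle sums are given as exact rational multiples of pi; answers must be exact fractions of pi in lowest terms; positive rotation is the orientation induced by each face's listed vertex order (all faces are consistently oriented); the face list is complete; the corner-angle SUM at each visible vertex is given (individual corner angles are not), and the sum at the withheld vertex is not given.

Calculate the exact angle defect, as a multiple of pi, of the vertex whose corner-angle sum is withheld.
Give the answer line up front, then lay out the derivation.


Answer: defect(P3) = (13/24)*pi

V = 7, E = 21, F = 14; chi = V - E + F = 0
Gauss-Bonnet: total defect = 2*pi*chi = 0; visible defects sum to (-13/24)*pi


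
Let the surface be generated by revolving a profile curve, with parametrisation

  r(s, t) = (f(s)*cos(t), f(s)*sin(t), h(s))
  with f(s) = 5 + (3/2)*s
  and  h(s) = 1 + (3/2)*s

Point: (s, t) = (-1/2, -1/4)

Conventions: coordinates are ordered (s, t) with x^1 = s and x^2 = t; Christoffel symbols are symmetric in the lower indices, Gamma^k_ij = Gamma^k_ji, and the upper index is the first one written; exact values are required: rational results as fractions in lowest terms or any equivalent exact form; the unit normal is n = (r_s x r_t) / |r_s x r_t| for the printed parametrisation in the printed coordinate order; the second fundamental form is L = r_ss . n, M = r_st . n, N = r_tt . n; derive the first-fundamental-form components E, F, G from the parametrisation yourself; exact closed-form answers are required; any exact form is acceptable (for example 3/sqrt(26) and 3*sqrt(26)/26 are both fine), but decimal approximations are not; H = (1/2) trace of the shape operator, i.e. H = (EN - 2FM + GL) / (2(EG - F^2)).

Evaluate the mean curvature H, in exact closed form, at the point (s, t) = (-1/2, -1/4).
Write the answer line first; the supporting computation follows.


Answer: H = sqrt(2)/17

f = 17/4, f' = 3/2, f'' = 0, h' = 3/2, h'' = 0
E = 9/2, F = 0, G = 289/16; answer radicand W^2 = 9/2
unnormalised second-form numerators: l = 0, m = 0, n = 51/8; L = l/sqrt(9/2), and similarly M = m/sqrt(W^2), N = n/sqrt(W^2)
H = (E*n - 2*F*m + G*l) / (2*(EG - F^2)*sqrt(W^2)); E*n - 2*F*m + G*l = 459/16, EG - F^2 = 2601/32, so H = (3/17)/sqrt(9/2)


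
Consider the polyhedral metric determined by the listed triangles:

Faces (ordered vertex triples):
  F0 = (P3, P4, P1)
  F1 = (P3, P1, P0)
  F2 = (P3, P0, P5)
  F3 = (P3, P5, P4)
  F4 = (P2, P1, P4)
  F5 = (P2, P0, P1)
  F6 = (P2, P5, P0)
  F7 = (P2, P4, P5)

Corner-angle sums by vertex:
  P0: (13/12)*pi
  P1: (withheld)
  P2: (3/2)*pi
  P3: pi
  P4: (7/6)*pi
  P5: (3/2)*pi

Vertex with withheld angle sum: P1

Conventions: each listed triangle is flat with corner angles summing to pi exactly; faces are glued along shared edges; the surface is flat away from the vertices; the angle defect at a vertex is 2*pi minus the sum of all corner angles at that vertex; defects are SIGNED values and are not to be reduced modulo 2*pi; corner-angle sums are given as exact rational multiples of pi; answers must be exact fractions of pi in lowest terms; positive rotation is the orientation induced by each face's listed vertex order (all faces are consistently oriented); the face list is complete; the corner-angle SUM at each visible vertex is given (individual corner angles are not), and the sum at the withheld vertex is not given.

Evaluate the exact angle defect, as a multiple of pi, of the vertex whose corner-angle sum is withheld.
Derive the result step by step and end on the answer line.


V = 6, E = 12, F = 8; chi = V - E + F = 2
Gauss-Bonnet: total defect = 2*pi*chi = 4*pi; visible defects sum to (15/4)*pi

Answer: defect(P1) = pi/4


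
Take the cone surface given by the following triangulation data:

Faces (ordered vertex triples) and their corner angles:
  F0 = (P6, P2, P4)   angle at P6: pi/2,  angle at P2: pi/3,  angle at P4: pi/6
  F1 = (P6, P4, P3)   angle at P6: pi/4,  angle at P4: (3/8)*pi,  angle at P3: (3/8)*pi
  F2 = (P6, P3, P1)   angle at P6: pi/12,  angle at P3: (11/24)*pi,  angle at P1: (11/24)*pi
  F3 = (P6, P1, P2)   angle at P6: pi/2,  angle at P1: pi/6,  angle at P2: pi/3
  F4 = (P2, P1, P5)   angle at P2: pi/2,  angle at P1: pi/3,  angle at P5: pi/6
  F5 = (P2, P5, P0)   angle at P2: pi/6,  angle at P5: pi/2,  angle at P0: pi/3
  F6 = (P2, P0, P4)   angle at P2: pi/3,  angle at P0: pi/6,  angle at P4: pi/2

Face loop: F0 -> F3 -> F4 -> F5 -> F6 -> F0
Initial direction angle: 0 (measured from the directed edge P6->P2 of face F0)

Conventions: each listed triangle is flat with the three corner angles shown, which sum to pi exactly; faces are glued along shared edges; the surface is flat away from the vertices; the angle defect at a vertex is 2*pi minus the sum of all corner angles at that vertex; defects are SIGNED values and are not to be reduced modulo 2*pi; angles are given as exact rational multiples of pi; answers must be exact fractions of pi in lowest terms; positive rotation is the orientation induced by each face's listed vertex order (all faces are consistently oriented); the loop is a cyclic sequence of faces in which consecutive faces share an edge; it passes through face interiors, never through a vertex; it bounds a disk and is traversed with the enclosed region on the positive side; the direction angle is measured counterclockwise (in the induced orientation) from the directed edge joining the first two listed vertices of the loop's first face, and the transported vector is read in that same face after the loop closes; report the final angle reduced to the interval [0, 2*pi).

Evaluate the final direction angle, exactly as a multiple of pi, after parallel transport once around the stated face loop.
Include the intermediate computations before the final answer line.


enclosed vertex P2: corner angles sum to (5/3)*pi, defect = 2*pi - (5/3)*pi = pi/3
final direction = starting direction + enclosed defect total, reduced mod 2*pi (induced orientation)
final angle = 0 + pi/3 = pi/3 (mod 2*pi)

Answer: final direction angle = pi/3


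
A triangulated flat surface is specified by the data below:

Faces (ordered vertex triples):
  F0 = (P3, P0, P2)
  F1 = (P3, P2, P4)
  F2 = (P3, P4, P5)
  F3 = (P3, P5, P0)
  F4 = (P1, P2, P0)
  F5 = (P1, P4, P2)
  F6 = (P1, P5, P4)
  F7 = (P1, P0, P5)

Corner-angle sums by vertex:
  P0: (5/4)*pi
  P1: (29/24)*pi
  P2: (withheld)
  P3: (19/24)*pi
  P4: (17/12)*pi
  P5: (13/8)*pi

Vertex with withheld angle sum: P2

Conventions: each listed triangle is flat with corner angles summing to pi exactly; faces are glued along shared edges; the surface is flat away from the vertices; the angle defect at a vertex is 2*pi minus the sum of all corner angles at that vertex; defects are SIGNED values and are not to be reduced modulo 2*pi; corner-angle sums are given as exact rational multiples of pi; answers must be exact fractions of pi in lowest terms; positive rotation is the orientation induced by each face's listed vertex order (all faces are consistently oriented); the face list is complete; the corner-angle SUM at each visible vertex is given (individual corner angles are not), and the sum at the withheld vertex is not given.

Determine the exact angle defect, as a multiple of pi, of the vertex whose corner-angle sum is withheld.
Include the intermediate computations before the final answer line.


V = 6, E = 12, F = 8; chi = V - E + F = 2
Gauss-Bonnet: total defect = 2*pi*chi = 4*pi; visible defects sum to (89/24)*pi

Answer: defect(P2) = (7/24)*pi


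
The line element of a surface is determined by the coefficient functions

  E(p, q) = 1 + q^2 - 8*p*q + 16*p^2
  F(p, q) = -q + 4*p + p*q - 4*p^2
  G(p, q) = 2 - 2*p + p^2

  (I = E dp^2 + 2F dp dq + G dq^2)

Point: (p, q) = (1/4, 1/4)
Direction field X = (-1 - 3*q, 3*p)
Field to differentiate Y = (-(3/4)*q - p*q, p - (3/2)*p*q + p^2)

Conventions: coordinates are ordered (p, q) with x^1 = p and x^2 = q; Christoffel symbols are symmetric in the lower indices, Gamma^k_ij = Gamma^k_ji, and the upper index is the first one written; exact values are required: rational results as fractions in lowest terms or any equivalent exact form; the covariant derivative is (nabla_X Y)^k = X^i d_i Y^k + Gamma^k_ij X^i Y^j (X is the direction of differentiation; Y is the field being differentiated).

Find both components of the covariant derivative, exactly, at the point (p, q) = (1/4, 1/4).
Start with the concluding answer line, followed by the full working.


Answer: (nabla_X Y)^p = 551/1088, (nabla_X Y)^q = -1557/1088

E = 25/16, F = 9/16, G = 25/16 at the point
E_p = 6, E_q = -3/2, F_p = 9/4, F_q = -3/4, G_p = -3/2, G_q = 0
EG - F^2 = 17/8;  g^inv = (8/17) * [[25/16, -9/16], [-9/16, 25/16]]
first-kind symbols [ij,l] = (1/2)(d_i g_jl + d_j g_il - d_l g_ij): [pp,p] = E_p/2 = 3, [pp,q] = F_p - E_q/2 = 3, [pq,p] = E_q/2 = -3/4, [pq,q] = G_p/2 = -3/4, [qq,p] = F_q - G_p/2 = 0, [qq,q] = G_q/2 = 0
Gamma^p_ij = (G*[ij,p] - F*[ij,q])/(EG - F^2), Gamma^q_ij = (E*[ij,q] - F*[ij,p])/(EG - F^2)
Gamma_ppp = 24/17, Gamma_ppq = -6/17, Gamma_pqq = 0, Gamma_qpp = 24/17, Gamma_qpq = -6/17, Gamma_qqq = 0
X = (-7/4, 3/4), Y = (-1/4, 7/32) at the point


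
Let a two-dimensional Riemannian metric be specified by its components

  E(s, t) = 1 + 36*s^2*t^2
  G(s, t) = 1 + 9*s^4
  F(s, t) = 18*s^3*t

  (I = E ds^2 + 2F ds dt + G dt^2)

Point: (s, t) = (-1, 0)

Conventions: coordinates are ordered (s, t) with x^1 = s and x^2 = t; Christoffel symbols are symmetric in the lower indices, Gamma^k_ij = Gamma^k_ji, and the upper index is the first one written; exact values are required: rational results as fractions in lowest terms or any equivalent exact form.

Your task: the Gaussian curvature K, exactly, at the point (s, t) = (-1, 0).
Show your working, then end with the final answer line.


E = 1, F = 0, G = 10, EG - F^2 = 10 at the point
E_s = 0, E_t = 0, F_s = 0, F_t = -18, G_s = -36, G_t = 0
E_tt = 72, F_st = 54, G_ss = 108
Evaluate Brioschi's two determinant matrices M1, M2 and divide by (EG - F^2)^2.
M1 = [[-E_tt/2 + F_st - G_ss/2, E_s/2, F_s - E_t/2], [F_t - G_s/2, E, F], [G_t/2, F, G]] = [[-36, 0, 0], [0, 1, 0], [0, 0, 10]]; det M1 = -360
M2 = [[0, E_t/2, G_s/2], [E_t/2, E, F], [G_s/2, F, G]] = [[0, 0, -18], [0, 1, 0], [-18, 0, 10]]; det M2 = -324
det M1 - det M2 = -36; K = -36 / (10)^2 = -9/25

Answer: K = -9/25


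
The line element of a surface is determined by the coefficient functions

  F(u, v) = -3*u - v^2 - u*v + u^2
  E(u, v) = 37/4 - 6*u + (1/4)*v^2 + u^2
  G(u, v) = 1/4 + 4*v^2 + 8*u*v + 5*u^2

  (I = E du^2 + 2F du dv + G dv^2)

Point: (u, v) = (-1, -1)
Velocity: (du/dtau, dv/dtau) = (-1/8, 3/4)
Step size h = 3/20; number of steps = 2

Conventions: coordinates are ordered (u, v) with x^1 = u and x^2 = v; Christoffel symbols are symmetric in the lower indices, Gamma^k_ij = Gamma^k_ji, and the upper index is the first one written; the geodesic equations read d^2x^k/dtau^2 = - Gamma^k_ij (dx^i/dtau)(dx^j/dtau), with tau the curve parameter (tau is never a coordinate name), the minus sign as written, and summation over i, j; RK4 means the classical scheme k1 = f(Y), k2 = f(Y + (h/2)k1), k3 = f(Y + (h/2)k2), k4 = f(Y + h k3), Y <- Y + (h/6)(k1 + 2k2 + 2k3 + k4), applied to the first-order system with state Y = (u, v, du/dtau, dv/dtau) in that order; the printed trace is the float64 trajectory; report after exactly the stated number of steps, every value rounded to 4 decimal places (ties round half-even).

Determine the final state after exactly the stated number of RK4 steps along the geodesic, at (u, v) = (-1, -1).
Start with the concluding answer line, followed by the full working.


Answer: u = -1.0574, v = -0.7655, du/dtau = -0.2586, dv/dtau = 0.8124

f(Y) = (du/dtau, dv/dtau, -Gamma^u_ij Y'^i Y'^j, -Gamma^v_ij Y'^i Y'^j) with the Gammas evaluated at the stage position; h = 0.150000; intermediate values shown to 6 dp
step 0: u = -1.0000, v = -1.0000, du/dtau = -0.1250, dv/dtau = 0.7500
step 1:
  k1: at (u, v) = (-1.000000, -1.000000), (du/dtau, dv/dtau) = (-0.125000, 0.750000); Gamma_uuu = -0.219154, Gamma_uuv = 0.048775, Gamma_uvv = 0.794655, Gamma_vuu = -0.191982, Gamma_vuv = -0.527394, Gamma_vvv = -0.555902; k1 = (-0.125000, 0.750000, -0.434424, 0.216808)
  k2: at (u, v) = (-1.009375, -0.943750), (du/dtau, dv/dtau) = (-0.157582, 0.766261); Gamma_uuu = -0.215179, Gamma_uuv = 0.057852, Gamma_uvv = 0.785067, Gamma_vuu = -0.203591, Gamma_vuv = -0.541479, Gamma_vvv = -0.577370; k2 = (-0.157582, 0.766261, -0.441642, 0.213296)
  k3: at (u, v) = (-1.011819, -0.942530), (du/dtau, dv/dtau) = (-0.158123, 0.765997); Gamma_uuu = -0.214920, Gamma_uuv = 0.058212, Gamma_uvv = 0.785093, Gamma_vuu = -0.203541, Gamma_vuv = -0.541230, Gamma_vvv = -0.577470; k3 = (-0.158123, 0.765997, -0.441179, 0.212811)
  k4: at (u, v) = (-1.023718, -0.885100), (du/dtau, dv/dtau) = (-0.191177, 0.781922); Gamma_uuu = -0.210304, Gamma_uuv = 0.067891, Gamma_uvv = 0.776039, Gamma_vuu = -0.216105, Gamma_vuv = -0.555932, Gamma_vvv = -0.599834; k4 = (-0.191177, 0.781922, -0.446487, 0.208431)
  Y <- Y + (h/6)(k1 + 2k2 + 2k3 + k4): u = -1.0237, v = -0.8851, du/dtau = -0.1912, dv/dtau = 0.7819
step 2:
  k1: at (u, v) = (-1.023690, -0.885089), (du/dtau, dv/dtau) = (-0.191164, 0.781936); Gamma_uuu = -0.210306, Gamma_uuv = 0.067891, Gamma_uvv = 0.776034, Gamma_vuu = -0.216112, Gamma_vuv = -0.555943, Gamma_vvv = -0.599844; k1 = (-0.191164, 0.781936, -0.446504, 0.208455)
  k2: at (u, v) = (-1.038027, -0.826444), (du/dtau, dv/dtau) = (-0.224652, 0.797570); Gamma_uuu = -0.205008, Gamma_uuv = 0.078193, Gamma_uvv = 0.767568, Gamma_vuu = -0.229745, Gamma_vuv = -0.571355, Gamma_vvv = -0.623172; k2 = (-0.224652, 0.797570, -0.449898, 0.203261)
  k3: at (u, v) = (-1.040539, -0.825271), (du/dtau, dv/dtau) = (-0.224906, 0.797181); Gamma_uuu = -0.204740, Gamma_uuv = 0.078543, Gamma_uvv = 0.767661, Gamma_vuu = -0.229651, Gamma_vuv = -0.571059, Gamma_vvv = -0.623206; k3 = (-0.224906, 0.797181, -0.449326, 0.202891)
  k4: at (u, v) = (-1.057426, -0.765512), (du/dtau, dv/dtau) = (-0.258563, 0.812370); Gamma_uuu = -0.198702, Gamma_uuv = 0.089473, Gamma_uvv = 0.759935, Gamma_vuu = -0.244379, Gamma_vuv = -0.587167, Gamma_vvv = -0.647433; k4 = (-0.258563, 0.812370, -0.450644, 0.196941)
  Y <- Y + (h/6)(k1 + 2k2 + 2k3 + k4): u = -1.0574, v = -0.7655, du/dtau = -0.2586, dv/dtau = 0.8124


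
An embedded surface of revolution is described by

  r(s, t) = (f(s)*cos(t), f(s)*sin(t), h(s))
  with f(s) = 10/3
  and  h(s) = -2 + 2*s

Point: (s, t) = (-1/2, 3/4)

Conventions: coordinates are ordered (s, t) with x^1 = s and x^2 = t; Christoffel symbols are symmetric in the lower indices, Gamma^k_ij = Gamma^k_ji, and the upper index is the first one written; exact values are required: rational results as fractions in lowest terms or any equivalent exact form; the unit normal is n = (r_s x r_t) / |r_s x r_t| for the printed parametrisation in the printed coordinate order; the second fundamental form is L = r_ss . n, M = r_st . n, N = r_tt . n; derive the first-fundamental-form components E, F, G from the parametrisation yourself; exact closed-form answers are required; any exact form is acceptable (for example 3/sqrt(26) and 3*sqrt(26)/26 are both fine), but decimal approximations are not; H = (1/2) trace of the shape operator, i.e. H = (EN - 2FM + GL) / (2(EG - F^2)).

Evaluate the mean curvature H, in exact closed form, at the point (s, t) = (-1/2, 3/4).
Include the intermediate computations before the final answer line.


f = 10/3, f' = 0, f'' = 0, h' = 2, h'' = 0
E = 4, F = 0, G = 100/9; answer radicand W^2 = 4
unnormalised second-form numerators: l = 0, m = 0, n = 20/3; L = l/sqrt(4), and similarly M = m/sqrt(W^2), N = n/sqrt(W^2)
H = (E*n - 2*F*m + G*l) / (2*(EG - F^2)*sqrt(W^2)); E*n - 2*F*m + G*l = 80/3, EG - F^2 = 400/9, so H = (3/10)/sqrt(4)

Answer: H = 3/20


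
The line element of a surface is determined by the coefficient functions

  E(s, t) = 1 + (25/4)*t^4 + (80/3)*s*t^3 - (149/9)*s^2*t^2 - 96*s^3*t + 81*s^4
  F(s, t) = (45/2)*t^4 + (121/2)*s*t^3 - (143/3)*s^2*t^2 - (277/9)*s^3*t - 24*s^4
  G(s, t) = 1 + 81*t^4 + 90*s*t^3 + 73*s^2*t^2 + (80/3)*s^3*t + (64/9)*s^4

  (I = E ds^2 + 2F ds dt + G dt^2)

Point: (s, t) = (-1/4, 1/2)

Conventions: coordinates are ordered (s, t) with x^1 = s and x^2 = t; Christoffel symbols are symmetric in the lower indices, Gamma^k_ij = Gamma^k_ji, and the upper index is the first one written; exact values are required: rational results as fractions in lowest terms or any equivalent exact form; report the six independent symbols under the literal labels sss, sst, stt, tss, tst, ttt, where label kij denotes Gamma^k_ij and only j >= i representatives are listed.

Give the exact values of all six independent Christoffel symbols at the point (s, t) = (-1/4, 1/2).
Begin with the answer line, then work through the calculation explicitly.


Answer: Gamma_sss = -9976/10541, Gamma_sst = -1624/10541, Gamma_stt = -10788/10541, Gamma_tss = 29584/10541, Gamma_tst = 4816/10541, Gamma_ttt = 31992/10541

E = 3145/2304, F = -1247/1152, G = 2425/576 at the point
E_s = -1247/144, E_t = -203/144, F_s = 1165/96, F_t = -1493/576, G_s = 301/72, G_t = 1333/48
EG - F^2 = 10541/2304;  g^inv = (2304/10541) * [[2425/576, 1247/1152], [1247/1152, 3145/2304]]
first-kind symbols [ij,l] = (1/2)(d_i g_jl + d_j g_il - d_l g_ij): [ss,s] = E_s/2 = -1247/288, [ss,t] = F_s - E_t/2 = 1849/144, [st,s] = E_t/2 = -203/288, [st,t] = G_s/2 = 301/144, [tt,s] = F_t - G_s/2 = -899/192, [tt,t] = G_t/2 = 1333/96
Gamma^s_ij = (G*[ij,s] - F*[ij,t])/(EG - F^2), Gamma^t_ij = (E*[ij,t] - F*[ij,s])/(EG - F^2)


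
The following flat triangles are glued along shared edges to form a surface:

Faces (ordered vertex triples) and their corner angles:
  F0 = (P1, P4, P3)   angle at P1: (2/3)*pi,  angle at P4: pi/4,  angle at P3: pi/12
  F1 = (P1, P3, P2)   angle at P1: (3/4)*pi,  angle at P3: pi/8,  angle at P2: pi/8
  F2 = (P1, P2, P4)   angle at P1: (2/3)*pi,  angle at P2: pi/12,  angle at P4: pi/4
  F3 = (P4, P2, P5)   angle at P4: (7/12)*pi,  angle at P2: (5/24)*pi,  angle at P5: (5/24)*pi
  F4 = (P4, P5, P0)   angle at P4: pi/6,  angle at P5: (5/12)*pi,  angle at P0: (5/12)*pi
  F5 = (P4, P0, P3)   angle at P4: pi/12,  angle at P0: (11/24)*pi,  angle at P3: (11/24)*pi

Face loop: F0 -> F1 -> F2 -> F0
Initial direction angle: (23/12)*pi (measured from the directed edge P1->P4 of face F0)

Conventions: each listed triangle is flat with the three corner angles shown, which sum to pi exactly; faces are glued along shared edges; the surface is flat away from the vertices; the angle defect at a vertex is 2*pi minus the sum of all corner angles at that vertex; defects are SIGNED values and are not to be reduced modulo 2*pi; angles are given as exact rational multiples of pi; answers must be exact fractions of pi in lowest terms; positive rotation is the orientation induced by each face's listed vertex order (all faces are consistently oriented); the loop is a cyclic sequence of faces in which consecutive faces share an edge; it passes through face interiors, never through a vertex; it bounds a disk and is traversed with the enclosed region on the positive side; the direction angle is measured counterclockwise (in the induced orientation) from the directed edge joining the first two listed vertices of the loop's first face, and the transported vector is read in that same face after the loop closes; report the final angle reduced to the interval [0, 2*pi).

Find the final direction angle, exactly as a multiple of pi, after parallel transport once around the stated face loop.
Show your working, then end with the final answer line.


enclosed vertex P1: corner angles sum to (25/12)*pi, defect = 2*pi - (25/12)*pi = -pi/12
holonomy = initial angle + sum of enclosed defects (mod 2*pi), positive in the induced orientation
final angle = (23/12)*pi - pi/12 = (11/6)*pi (mod 2*pi)

Answer: final direction angle = (11/6)*pi


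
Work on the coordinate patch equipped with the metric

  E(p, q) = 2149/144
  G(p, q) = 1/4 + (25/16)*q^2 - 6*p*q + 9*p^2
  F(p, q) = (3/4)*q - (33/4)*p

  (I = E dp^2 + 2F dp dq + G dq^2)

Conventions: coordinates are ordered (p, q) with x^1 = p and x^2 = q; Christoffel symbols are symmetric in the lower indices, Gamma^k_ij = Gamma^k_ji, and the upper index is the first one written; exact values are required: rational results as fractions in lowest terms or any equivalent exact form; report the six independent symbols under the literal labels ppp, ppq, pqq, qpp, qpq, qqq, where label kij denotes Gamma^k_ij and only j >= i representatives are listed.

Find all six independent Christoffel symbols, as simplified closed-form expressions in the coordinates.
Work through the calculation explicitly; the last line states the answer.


E = 2149/144; F = (3/4)*q - (33/4)*p; G = 1/4 + (25/16)*q^2 - 6*p*q + 9*p^2
Gamma^k_ij = (1/2) g^{kl} (d_i g_jl + d_j g_il - d_l g_ij), with g^inv = (1/(EG-F^2)) [[G, -F], [-F, E]]
first partials: E_p = 0, E_q = 0, F_p = -33/4, F_q = 3/4, G_p = -6*q + 18*p, G_q = (25/8)*q - 6*p
D = EG - F^2 = 2149/576 + (52429/2304)*q^2 - (463/6)*p*q + (265/4)*p^2
expanded: Gamma^p_pp = (G E_p - 2F F_p + F E_q)/(2D), Gamma^p_pq = (G E_q - F G_p)/(2D), Gamma^p_qq = (2G F_q - G G_p - F G_q)/(2D), Gamma^q_pp = (2E F_p - E E_q - F E_p)/(2D), Gamma^q_pq = (E G_p - F E_q)/(2D), Gamma^q_qq = (E G_q - 2F F_q + F G_p)/(2D); substitute and cancel common factors

Answer: Gamma_ppp = (-156816*p + 14256*q)/(152640*p^2 - 177792*p*q + 52429*q^2 + 8596), Gamma_ppq = (171072*p^2 - 72576*p*q + 5184*q^2)/(152640*p^2 - 177792*p*q + 52429*q^2 + 8596), Gamma_pqq = (-186624*p^3 + 186624*p^2*q - 41472*p^2 - 73872*p*q^2 + 24516*p*q - 5184*p + 10800*q^3 + 1728*q + 432)/(152640*p^2 - 177792*p*q + 52429*q^2 + 8596), Gamma_qpp = -283668/(152640*p^2 - 177792*p*q + 52429*q^2 + 8596), Gamma_qpq = (309456*p - 103152*q)/(152640*p^2 - 177792*p*q + 52429*q^2 + 8596), Gamma_qqq = (-171072*p^2 + 72576*p*q - 88896*p - 5184*q^2 + 52429*q)/(152640*p^2 - 177792*p*q + 52429*q^2 + 8596)


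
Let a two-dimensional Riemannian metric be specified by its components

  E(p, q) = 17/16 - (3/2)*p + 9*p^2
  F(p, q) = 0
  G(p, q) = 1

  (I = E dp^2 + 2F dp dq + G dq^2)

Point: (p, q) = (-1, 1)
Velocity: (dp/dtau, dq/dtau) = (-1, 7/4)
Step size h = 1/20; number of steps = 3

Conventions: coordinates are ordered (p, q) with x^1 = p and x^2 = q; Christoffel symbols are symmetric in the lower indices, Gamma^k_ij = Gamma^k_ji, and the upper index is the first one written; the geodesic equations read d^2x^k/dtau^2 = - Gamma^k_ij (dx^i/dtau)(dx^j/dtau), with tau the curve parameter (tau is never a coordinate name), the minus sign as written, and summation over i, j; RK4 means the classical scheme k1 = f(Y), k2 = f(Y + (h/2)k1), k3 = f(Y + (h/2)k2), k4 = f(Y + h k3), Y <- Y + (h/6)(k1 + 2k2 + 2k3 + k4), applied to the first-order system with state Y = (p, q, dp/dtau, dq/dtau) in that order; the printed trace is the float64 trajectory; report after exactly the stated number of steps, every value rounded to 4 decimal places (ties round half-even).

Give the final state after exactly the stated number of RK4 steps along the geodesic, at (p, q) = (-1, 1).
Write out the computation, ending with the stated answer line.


f(Y) = (dp/dtau, dq/dtau, -Gamma^p_ij Y'^i Y'^j, -Gamma^q_ij Y'^i Y'^j) with the Gammas evaluated at the stage position; h = 0.050000; intermediate values shown to 6 dp
step 0: p = -1.0000, q = 1.0000, dp/dtau = -1.0000, dq/dtau = 1.7500
step 1:
  k1: at (p, q) = (-1.000000, 1.000000), (dp/dtau, dq/dtau) = (-1.000000, 1.750000); Gamma_ppp = -0.843243, Gamma_ppq = 0.000000, Gamma_pqq = 0.000000, Gamma_qpp = 0.000000, Gamma_qpq = 0.000000, Gamma_qqq = 0.000000; k1 = (-1.000000, 1.750000, 0.843243, 0.000000)
  k2: at (p, q) = (-1.025000, 1.043750), (dp/dtau, dq/dtau) = (-0.978919, 1.750000); Gamma_ppp = -0.827415, Gamma_ppq = 0.000000, Gamma_pqq = 0.000000, Gamma_qpp = 0.000000, Gamma_qpq = 0.000000, Gamma_qqq = 0.000000; k2 = (-0.978919, 1.750000, 0.792897, 0.000000)
  k3: at (p, q) = (-1.024473, 1.043750), (dp/dtau, dq/dtau) = (-0.980178, 1.750000); Gamma_ppp = -0.827743, Gamma_ppq = 0.000000, Gamma_pqq = 0.000000, Gamma_qpp = 0.000000, Gamma_qpq = 0.000000, Gamma_qqq = 0.000000; k3 = (-0.980178, 1.750000, 0.795252, 0.000000)
  k4: at (p, q) = (-1.049009, 1.087500), (dp/dtau, dq/dtau) = (-0.960237, 1.750000); Gamma_ppp = -0.812699, Gamma_ppq = 0.000000, Gamma_pqq = 0.000000, Gamma_qpp = 0.000000, Gamma_qpq = 0.000000, Gamma_qqq = 0.000000; k4 = (-0.960237, 1.750000, 0.749354, 0.000000)
  Y <- Y + (h/6)(k1 + 2k2 + 2k3 + k4): p = -1.0490, q = 1.0875, dp/dtau = -0.9603, dq/dtau = 1.7500
step 2:
  k1: at (p, q) = (-1.048987, 1.087500), (dp/dtau, dq/dtau) = (-0.960259, 1.750000); Gamma_ppp = -0.812713, Gamma_ppq = 0.000000, Gamma_pqq = 0.000000, Gamma_qpp = 0.000000, Gamma_qpq = 0.000000, Gamma_qqq = 0.000000; k1 = (-0.960259, 1.750000, 0.749401, 0.000000)
  k2: at (p, q) = (-1.072993, 1.131250), (dp/dtau, dq/dtau) = (-0.941524, 1.750000); Gamma_ppp = -0.798456, Gamma_ppq = 0.000000, Gamma_pqq = 0.000000, Gamma_qpp = 0.000000, Gamma_qpq = 0.000000, Gamma_qqq = 0.000000; k2 = (-0.941524, 1.750000, 0.707806, 0.000000)
  k3: at (p, q) = (-1.072525, 1.131250), (dp/dtau, dq/dtau) = (-0.942564, 1.750000); Gamma_ppp = -0.798730, Gamma_ppq = 0.000000, Gamma_pqq = 0.000000, Gamma_qpp = 0.000000, Gamma_qpq = 0.000000, Gamma_qqq = 0.000000; k3 = (-0.942564, 1.750000, 0.709614, 0.000000)
  k4: at (p, q) = (-1.096115, 1.175000), (dp/dtau, dq/dtau) = (-0.924779, 1.750000); Gamma_ppp = -0.785142, Gamma_ppq = 0.000000, Gamma_pqq = 0.000000, Gamma_qpp = 0.000000, Gamma_qpq = 0.000000, Gamma_qqq = 0.000000; k4 = (-0.924779, 1.750000, 0.671466, 0.000000)
  Y <- Y + (h/6)(k1 + 2k2 + 2k3 + k4): p = -1.0961, q = 1.1750, dp/dtau = -0.9248, dq/dtau = 1.7500
step 3:
  k1: at (p, q) = (-1.096097, 1.175000), (dp/dtau, dq/dtau) = (-0.924795, 1.750000); Gamma_ppp = -0.785153, Gamma_ppq = 0.000000, Gamma_pqq = 0.000000, Gamma_qpp = 0.000000, Gamma_qpq = 0.000000, Gamma_qqq = 0.000000; k1 = (-0.924795, 1.750000, 0.671498, 0.000000)
  k2: at (p, q) = (-1.119217, 1.218750), (dp/dtau, dq/dtau) = (-0.908008, 1.750000); Gamma_ppp = -0.772233, Gamma_ppq = 0.000000, Gamma_pqq = 0.000000, Gamma_qpp = 0.000000, Gamma_qpq = 0.000000, Gamma_qqq = 0.000000; k2 = (-0.908008, 1.750000, 0.636689, 0.000000)
  k3: at (p, q) = (-1.118797, 1.218750), (dp/dtau, dq/dtau) = (-0.908878, 1.750000); Gamma_ppp = -0.772464, Gamma_ppq = 0.000000, Gamma_pqq = 0.000000, Gamma_qpp = 0.000000, Gamma_qpq = 0.000000, Gamma_qqq = 0.000000; k3 = (-0.908878, 1.750000, 0.638101, 0.000000)
  k4: at (p, q) = (-1.141541, 1.262500), (dp/dtau, dq/dtau) = (-0.892890, 1.750000); Gamma_ppp = -0.760117, Gamma_ppq = 0.000000, Gamma_pqq = 0.000000, Gamma_qpp = 0.000000, Gamma_qpq = 0.000000, Gamma_qqq = 0.000000; k4 = (-0.892890, 1.750000, 0.606005, 0.000000)
  Y <- Y + (h/6)(k1 + 2k2 + 2k3 + k4): p = -1.1415, q = 1.2625, dp/dtau = -0.8929, dq/dtau = 1.7500

Answer: p = -1.1415, q = 1.2625, dp/dtau = -0.8929, dq/dtau = 1.7500


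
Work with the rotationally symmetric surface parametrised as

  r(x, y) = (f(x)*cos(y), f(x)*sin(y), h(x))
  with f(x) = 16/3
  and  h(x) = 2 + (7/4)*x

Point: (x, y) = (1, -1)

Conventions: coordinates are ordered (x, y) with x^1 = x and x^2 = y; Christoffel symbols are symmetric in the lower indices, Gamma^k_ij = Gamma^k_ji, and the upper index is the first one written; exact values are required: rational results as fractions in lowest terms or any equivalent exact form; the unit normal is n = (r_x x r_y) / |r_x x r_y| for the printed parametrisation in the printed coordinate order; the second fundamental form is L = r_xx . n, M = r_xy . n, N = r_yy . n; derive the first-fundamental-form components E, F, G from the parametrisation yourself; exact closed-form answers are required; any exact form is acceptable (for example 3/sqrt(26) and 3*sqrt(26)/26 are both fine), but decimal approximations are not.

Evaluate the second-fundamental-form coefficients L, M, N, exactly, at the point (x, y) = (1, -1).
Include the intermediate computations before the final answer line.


f = 16/3, f' = 0, f'' = 0, h' = 7/4, h'' = 0
E = 49/16, F = 0, G = 256/9; answer radicand W^2 = 49/16
unnormalised second-form numerators: l = 0, m = 0, n = 28/3; L = l/sqrt(49/16), and similarly M = m/sqrt(W^2), N = n/sqrt(W^2)

Answer: L = 0, M = 0, N = 16/3


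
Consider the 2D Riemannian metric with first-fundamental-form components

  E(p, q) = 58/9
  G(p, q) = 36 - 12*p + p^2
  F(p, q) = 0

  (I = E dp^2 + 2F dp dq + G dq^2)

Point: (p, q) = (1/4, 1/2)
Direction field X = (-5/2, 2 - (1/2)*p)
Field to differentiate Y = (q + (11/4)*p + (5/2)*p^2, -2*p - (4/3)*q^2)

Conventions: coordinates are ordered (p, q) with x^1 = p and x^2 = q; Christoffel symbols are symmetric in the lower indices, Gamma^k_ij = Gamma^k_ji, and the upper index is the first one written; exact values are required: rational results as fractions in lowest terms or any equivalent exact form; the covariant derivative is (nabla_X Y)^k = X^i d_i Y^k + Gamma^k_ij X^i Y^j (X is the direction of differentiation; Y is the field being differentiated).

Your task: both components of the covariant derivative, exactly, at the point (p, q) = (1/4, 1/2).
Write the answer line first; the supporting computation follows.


Answer: (nabla_X Y)^p = -35335/3712, (nabla_X Y)^q = 7505/4416

E = 58/9, F = 0, G = 529/16 at the point
E_p = 0, E_q = 0, F_p = 0, F_q = 0, G_p = -23/2, G_q = 0
EG - F^2 = 15341/72;  g^inv = (72/15341) * [[529/16, 0], [0, 58/9]]
first-kind symbols [ij,l] = (1/2)(d_i g_jl + d_j g_il - d_l g_ij): [pp,p] = E_p/2 = 0, [pp,q] = F_p - E_q/2 = 0, [pq,p] = E_q/2 = 0, [pq,q] = G_p/2 = -23/4, [qq,p] = F_q - G_p/2 = 23/4, [qq,q] = G_q/2 = 0
Gamma^p_ij = (G*[ij,p] - F*[ij,q])/(EG - F^2), Gamma^q_ij = (E*[ij,q] - F*[ij,p])/(EG - F^2)
Gamma_ppp = 0, Gamma_ppq = 0, Gamma_pqq = 207/232, Gamma_qpp = 0, Gamma_qpq = -4/23, Gamma_qqq = 0
X = (-5/2, 15/8), Y = (43/32, -5/6) at the point
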